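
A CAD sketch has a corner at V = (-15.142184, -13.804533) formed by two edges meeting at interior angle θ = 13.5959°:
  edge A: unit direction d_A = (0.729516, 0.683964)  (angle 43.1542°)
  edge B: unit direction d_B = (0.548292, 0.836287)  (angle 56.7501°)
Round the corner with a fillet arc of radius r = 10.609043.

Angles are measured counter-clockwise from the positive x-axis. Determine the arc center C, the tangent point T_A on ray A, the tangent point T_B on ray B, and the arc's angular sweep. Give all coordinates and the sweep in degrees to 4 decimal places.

bisector direction at 49.9522° = (0.643427,0.765507)
center distance |VC| = r/sin(θ/2) = 10.609043/sin(6.7980°) = 89.627294
C = V + |VC|·bis = (42.5264,54.8058)
T_A = V + ((C−V)·d_A)·d_A = V + 88.9972·d_A = (49.7827,47.0664)
T_B = V + ((C−V)·d_B)·d_B = V + 88.9972·d_B = (33.6542,60.6227)
sweep = 180° − θ = 166.4041°

center=(42.5264,54.8058) T_A=(49.7827,47.0664) T_B=(33.6542,60.6227) sweep=166.4041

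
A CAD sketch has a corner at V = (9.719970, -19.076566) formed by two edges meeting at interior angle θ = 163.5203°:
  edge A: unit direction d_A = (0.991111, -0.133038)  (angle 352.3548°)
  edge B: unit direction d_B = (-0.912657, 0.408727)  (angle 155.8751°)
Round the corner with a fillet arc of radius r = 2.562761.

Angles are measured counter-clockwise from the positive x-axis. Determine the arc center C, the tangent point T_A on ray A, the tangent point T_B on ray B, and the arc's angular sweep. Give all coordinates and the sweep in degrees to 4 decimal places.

center=(10.4287,-16.5860) T_A=(10.0878,-19.1259) T_B=(9.3813,-18.9249) sweep=16.4797

bisector direction at 74.1150° = (0.273708,0.961813)
center distance |VC| = r/sin(θ/2) = 2.562761/sin(81.7601°) = 2.589493
C = V + |VC|·bis = (10.4287,-16.5860)
T_A = V + ((C−V)·d_A)·d_A = V + 0.3711·d_A = (10.0878,-19.1259)
T_B = V + ((C−V)·d_B)·d_B = V + 0.3711·d_B = (9.3813,-18.9249)
sweep = 180° − θ = 16.4797°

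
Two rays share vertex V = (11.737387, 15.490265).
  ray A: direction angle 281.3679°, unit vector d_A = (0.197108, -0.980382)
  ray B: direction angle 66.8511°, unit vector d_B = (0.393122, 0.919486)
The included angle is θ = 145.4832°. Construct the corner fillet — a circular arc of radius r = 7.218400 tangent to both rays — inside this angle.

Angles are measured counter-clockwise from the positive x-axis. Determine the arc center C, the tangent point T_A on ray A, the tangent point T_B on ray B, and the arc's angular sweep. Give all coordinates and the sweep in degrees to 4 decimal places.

bisector direction at 354.1095° = (0.994720,-0.102628)
center distance |VC| = r/sin(θ/2) = 7.218400/sin(72.7416°) = 7.558720
C = V + |VC|·bis = (19.2562,14.7145)
T_A = V + ((C−V)·d_A)·d_A = V + 2.2425·d_A = (12.1794,13.2917)
T_B = V + ((C−V)·d_B)·d_B = V + 2.2425·d_B = (12.6190,17.5522)
sweep = 180° − θ = 34.5168°

center=(19.2562,14.7145) T_A=(12.1794,13.2917) T_B=(12.6190,17.5522) sweep=34.5168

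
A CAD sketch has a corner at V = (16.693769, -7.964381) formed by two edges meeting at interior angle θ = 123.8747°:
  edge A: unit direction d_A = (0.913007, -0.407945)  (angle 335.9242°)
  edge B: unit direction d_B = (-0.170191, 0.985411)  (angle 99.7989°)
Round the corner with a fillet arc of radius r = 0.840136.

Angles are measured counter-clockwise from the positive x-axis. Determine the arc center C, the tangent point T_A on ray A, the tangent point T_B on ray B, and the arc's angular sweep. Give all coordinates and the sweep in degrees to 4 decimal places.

bisector direction at 37.8616° = (0.789496,0.613756)
center distance |VC| = r/sin(θ/2) = 0.840136/sin(61.9374°) = 0.952067
C = V + |VC|·bis = (17.4454,-7.3800)
T_A = V + ((C−V)·d_A)·d_A = V + 0.4479·d_A = (17.1027,-8.1471)
T_B = V + ((C−V)·d_B)·d_B = V + 0.4479·d_B = (16.6175,-7.5230)
sweep = 180° − θ = 56.1253°

center=(17.4454,-7.3800) T_A=(17.1027,-8.1471) T_B=(16.6175,-7.5230) sweep=56.1253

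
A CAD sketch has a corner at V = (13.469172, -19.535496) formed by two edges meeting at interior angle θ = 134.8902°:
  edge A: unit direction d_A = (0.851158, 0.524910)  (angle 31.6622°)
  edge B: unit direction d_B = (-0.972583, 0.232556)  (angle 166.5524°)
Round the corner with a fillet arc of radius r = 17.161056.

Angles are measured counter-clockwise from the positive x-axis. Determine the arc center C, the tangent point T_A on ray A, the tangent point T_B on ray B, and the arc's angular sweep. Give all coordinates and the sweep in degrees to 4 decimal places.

center=(10.5279,-1.1874) T_A=(19.5359,-15.7941) T_B=(6.5370,-17.8779) sweep=45.1098

bisector direction at 99.1073° = (-0.158284,0.987394)
center distance |VC| = r/sin(θ/2) = 17.161056/sin(67.4451°) = 18.582377
C = V + |VC|·bis = (10.5279,-1.1874)
T_A = V + ((C−V)·d_A)·d_A = V + 7.1276·d_A = (19.5359,-15.7941)
T_B = V + ((C−V)·d_B)·d_B = V + 7.1276·d_B = (6.5370,-17.8779)
sweep = 180° − θ = 45.1098°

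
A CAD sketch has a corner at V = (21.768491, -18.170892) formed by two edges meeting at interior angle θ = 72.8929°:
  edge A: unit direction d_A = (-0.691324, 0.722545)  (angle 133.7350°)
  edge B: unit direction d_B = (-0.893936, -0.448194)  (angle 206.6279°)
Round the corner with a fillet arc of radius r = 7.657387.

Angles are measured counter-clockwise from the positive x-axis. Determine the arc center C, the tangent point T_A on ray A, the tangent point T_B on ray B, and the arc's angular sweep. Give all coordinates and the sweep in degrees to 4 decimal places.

bisector direction at 170.1815° = (-0.985353,0.170529)
center distance |VC| = r/sin(θ/2) = 7.657387/sin(36.4464°) = 12.889678
C = V + |VC|·bis = (9.0676,-15.9728)
T_A = V + ((C−V)·d_A)·d_A = V + 10.3686·d_A = (14.6004,-10.6791)
T_B = V + ((C−V)·d_B)·d_B = V + 10.3686·d_B = (12.4996,-22.8180)
sweep = 180° − θ = 107.1071°

center=(9.0676,-15.9728) T_A=(14.6004,-10.6791) T_B=(12.4996,-22.8180) sweep=107.1071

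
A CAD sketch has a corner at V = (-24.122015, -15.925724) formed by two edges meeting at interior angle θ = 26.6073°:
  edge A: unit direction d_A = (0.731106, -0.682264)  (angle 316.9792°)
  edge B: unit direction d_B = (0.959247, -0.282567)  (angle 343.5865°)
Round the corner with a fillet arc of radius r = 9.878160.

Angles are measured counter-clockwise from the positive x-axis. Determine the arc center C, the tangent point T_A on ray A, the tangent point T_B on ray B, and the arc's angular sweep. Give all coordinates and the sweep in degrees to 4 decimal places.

bisector direction at 330.2829° = (0.868483,-0.495719)
center distance |VC| = r/sin(θ/2) = 9.878160/sin(13.3036°) = 42.927668
C = V + |VC|·bis = (13.1599,-37.2058)
T_A = V + ((C−V)·d_A)·d_A = V + 41.7757·d_A = (6.4204,-44.4278)
T_B = V + ((C−V)·d_B)·d_B = V + 41.7757·d_B = (15.9512,-27.7302)
sweep = 180° − θ = 153.3927°

center=(13.1599,-37.2058) T_A=(6.4204,-44.4278) T_B=(15.9512,-27.7302) sweep=153.3927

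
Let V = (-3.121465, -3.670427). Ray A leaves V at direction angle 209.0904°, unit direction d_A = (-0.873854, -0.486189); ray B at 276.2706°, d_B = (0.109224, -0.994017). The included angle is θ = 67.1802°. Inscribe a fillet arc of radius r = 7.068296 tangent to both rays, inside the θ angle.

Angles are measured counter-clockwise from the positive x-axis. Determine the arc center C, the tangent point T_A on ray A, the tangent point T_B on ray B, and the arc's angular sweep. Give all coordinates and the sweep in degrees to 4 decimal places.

bisector direction at 242.6805° = (-0.458952,-0.888461)
center distance |VC| = r/sin(θ/2) = 7.068296/sin(33.5901°) = 12.776008
C = V + |VC|·bis = (-8.9850,-15.0214)
T_A = V + ((C−V)·d_A)·d_A = V + 10.6426·d_A = (-12.4216,-8.8448)
T_B = V + ((C−V)·d_B)·d_B = V + 10.6426·d_B = (-1.9590,-14.2494)
sweep = 180° − θ = 112.8198°

center=(-8.9850,-15.0214) T_A=(-12.4216,-8.8448) T_B=(-1.9590,-14.2494) sweep=112.8198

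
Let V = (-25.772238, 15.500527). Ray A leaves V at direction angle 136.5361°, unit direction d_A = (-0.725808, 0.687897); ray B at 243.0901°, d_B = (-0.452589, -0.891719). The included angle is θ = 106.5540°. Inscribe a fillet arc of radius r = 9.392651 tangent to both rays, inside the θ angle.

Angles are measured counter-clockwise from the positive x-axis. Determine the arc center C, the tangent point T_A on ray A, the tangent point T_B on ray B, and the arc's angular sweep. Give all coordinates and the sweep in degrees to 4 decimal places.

center=(-37.3191,13.5033) T_A=(-30.8579,20.3206) T_B=(-28.9435,9.2523) sweep=73.4460

bisector direction at 189.8131° = (-0.985369,-0.170435)
center distance |VC| = r/sin(θ/2) = 9.392651/sin(53.2770°) = 11.718319
C = V + |VC|·bis = (-37.3191,13.5033)
T_A = V + ((C−V)·d_A)·d_A = V + 7.0069·d_A = (-30.8579,20.3206)
T_B = V + ((C−V)·d_B)·d_B = V + 7.0069·d_B = (-28.9435,9.2523)
sweep = 180° − θ = 73.4460°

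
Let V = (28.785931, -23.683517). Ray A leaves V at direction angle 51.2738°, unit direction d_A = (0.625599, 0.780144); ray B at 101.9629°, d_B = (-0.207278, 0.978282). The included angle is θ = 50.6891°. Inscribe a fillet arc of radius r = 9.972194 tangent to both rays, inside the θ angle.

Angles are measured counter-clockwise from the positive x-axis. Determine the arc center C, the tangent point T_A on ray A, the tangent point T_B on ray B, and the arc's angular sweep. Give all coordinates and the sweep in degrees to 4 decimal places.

center=(34.1775,-1.0198) T_A=(41.9573,-7.2584) T_B=(24.4219,-3.0868) sweep=129.3109

bisector direction at 76.6184° = (0.231436,0.972850)
center distance |VC| = r/sin(θ/2) = 9.972194/sin(25.3446°) = 23.296215
C = V + |VC|·bis = (34.1775,-1.0198)
T_A = V + ((C−V)·d_A)·d_A = V + 21.0540·d_A = (41.9573,-7.2584)
T_B = V + ((C−V)·d_B)·d_B = V + 21.0540·d_B = (24.4219,-3.0868)
sweep = 180° − θ = 129.3109°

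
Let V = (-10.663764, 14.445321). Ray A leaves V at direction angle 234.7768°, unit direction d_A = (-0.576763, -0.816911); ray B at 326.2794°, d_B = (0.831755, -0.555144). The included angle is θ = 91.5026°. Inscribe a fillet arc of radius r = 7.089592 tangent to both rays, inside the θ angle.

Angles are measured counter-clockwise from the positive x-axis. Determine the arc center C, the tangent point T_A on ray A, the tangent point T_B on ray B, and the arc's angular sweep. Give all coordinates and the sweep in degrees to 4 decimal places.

center=(-8.8554,4.7147) T_A=(-14.6469,8.8037) T_B=(-4.9196,10.6115) sweep=88.4974

bisector direction at 280.5281° = (0.182718,-0.983165)
center distance |VC| = r/sin(θ/2) = 7.089592/sin(45.7513°) = 9.897272
C = V + |VC|·bis = (-8.8554,4.7147)
T_A = V + ((C−V)·d_A)·d_A = V + 6.9061·d_A = (-14.6469,8.8037)
T_B = V + ((C−V)·d_B)·d_B = V + 6.9061·d_B = (-4.9196,10.6115)
sweep = 180° − θ = 88.4974°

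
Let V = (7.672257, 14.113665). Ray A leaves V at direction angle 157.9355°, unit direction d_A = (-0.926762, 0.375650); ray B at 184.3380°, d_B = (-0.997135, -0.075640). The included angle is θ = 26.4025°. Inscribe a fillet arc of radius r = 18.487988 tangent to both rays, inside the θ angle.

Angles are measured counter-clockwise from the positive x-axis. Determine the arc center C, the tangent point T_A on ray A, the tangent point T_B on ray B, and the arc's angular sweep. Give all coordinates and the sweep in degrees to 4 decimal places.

center=(-72.3166,26.5870) T_A=(-65.3716,43.7210) T_B=(-70.9182,8.1520) sweep=153.5975

bisector direction at 171.1367° = (-0.988059,0.154077)
center distance |VC| = r/sin(θ/2) = 18.487988/sin(13.2012°) = 80.955542
C = V + |VC|·bis = (-72.3166,26.5870)
T_A = V + ((C−V)·d_A)·d_A = V + 78.8162·d_A = (-65.3716,43.7210)
T_B = V + ((C−V)·d_B)·d_B = V + 78.8162·d_B = (-70.9182,8.1520)
sweep = 180° − θ = 153.5975°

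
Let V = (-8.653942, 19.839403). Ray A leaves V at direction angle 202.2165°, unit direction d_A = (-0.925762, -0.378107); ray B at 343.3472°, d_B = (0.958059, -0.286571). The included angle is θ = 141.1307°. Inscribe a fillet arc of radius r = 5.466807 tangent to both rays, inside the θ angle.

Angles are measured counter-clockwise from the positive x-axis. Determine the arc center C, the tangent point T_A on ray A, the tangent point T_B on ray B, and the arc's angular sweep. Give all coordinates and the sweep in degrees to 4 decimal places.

bisector direction at 272.7818° = (0.048533,-0.998822)
center distance |VC| = r/sin(θ/2) = 5.466807/sin(70.5653°) = 5.797117
C = V + |VC|·bis = (-8.3726,14.0491)
T_A = V + ((C−V)·d_A)·d_A = V + 1.9289·d_A = (-10.4396,19.1101)
T_B = V + ((C−V)·d_B)·d_B = V + 1.9289·d_B = (-6.8060,19.2866)
sweep = 180° − θ = 38.8693°

center=(-8.3726,14.0491) T_A=(-10.4396,19.1101) T_B=(-6.8060,19.2866) sweep=38.8693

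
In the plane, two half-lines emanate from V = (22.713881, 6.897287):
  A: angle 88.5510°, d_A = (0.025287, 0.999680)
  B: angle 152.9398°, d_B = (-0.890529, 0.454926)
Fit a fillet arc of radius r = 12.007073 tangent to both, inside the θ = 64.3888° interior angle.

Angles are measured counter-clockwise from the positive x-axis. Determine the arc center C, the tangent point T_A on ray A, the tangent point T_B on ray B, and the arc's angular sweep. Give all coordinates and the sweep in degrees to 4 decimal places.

center=(11.1929,26.2659) T_A=(23.1961,25.9622) T_B=(5.7306,15.5732) sweep=115.6112

bisector direction at 120.7454° = (-0.511224,0.859447)
center distance |VC| = r/sin(θ/2) = 12.007073/sin(32.1944°) = 22.536070
C = V + |VC|·bis = (11.1929,26.2659)
T_A = V + ((C−V)·d_A)·d_A = V + 19.0710·d_A = (23.1961,25.9622)
T_B = V + ((C−V)·d_B)·d_B = V + 19.0710·d_B = (5.7306,15.5732)
sweep = 180° − θ = 115.6112°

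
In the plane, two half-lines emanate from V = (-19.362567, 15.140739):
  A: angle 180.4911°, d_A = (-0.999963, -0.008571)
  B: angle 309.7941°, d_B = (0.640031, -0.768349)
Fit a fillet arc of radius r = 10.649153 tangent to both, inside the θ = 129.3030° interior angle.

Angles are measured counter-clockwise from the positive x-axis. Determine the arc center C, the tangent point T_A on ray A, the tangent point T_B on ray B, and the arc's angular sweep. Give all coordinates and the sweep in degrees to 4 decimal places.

center=(-24.3160,4.4487) T_A=(-24.4072,15.0975) T_B=(-16.1337,11.2645) sweep=50.6970

bisector direction at 245.1426° = (-0.420361,-0.907357)
center distance |VC| = r/sin(θ/2) = 10.649153/sin(64.6515°) = 11.783680
C = V + |VC|·bis = (-24.3160,4.4487)
T_A = V + ((C−V)·d_A)·d_A = V + 5.0449·d_A = (-24.4072,15.0975)
T_B = V + ((C−V)·d_B)·d_B = V + 5.0449·d_B = (-16.1337,11.2645)
sweep = 180° − θ = 50.6970°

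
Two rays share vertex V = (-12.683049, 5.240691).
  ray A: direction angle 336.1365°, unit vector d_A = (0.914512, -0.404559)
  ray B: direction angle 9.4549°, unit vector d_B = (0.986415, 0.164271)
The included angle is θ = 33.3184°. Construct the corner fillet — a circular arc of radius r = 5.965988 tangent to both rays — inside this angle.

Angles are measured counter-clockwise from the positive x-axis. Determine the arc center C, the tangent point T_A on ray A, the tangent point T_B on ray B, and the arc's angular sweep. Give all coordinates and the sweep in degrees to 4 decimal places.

bisector direction at 352.7957° = (0.992105,-0.125408)
center distance |VC| = r/sin(θ/2) = 5.965988/sin(16.6592°) = 20.810735
C = V + |VC|·bis = (7.9634,2.6309)
T_A = V + ((C−V)·d_A)·d_A = V + 19.9372·d_A = (5.5498,-2.8251)
T_B = V + ((C−V)·d_B)·d_B = V + 19.9372·d_B = (6.9834,8.5158)
sweep = 180° − θ = 146.6816°

center=(7.9634,2.6309) T_A=(5.5498,-2.8251) T_B=(6.9834,8.5158) sweep=146.6816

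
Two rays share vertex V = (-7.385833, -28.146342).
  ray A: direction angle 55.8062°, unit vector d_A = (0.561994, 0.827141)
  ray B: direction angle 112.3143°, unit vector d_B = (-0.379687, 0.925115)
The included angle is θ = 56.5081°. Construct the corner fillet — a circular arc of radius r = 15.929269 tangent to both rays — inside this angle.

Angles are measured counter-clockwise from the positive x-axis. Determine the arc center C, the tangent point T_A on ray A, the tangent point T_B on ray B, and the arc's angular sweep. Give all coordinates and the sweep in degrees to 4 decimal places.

center=(-3.9037,5.3229) T_A=(9.2721,-3.6292) T_B=(-18.6401,-0.7252) sweep=123.4919

bisector direction at 84.0602° = (0.103483,0.994631)
center distance |VC| = r/sin(θ/2) = 15.929269/sin(28.2540°) = 33.649930
C = V + |VC|·bis = (-3.9037,5.3229)
T_A = V + ((C−V)·d_A)·d_A = V + 29.6408·d_A = (9.2721,-3.6292)
T_B = V + ((C−V)·d_B)·d_B = V + 29.6408·d_B = (-18.6401,-0.7252)
sweep = 180° − θ = 123.4919°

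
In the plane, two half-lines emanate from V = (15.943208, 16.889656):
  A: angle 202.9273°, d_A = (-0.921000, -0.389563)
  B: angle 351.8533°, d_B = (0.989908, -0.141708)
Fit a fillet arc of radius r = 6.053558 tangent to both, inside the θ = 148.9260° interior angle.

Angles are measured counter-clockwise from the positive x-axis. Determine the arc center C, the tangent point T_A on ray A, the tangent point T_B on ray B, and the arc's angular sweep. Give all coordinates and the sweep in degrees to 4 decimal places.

bisector direction at 277.3903° = (0.128628,-0.991693)
center distance |VC| = r/sin(θ/2) = 6.053558/sin(74.4630°) = 6.283159
C = V + |VC|·bis = (16.7514,10.6587)
T_A = V + ((C−V)·d_A)·d_A = V + 1.6830·d_A = (14.3932,16.2340)
T_B = V + ((C−V)·d_B)·d_B = V + 1.6830·d_B = (17.6092,16.6512)
sweep = 180° − θ = 31.0740°

center=(16.7514,10.6587) T_A=(14.3932,16.2340) T_B=(17.6092,16.6512) sweep=31.0740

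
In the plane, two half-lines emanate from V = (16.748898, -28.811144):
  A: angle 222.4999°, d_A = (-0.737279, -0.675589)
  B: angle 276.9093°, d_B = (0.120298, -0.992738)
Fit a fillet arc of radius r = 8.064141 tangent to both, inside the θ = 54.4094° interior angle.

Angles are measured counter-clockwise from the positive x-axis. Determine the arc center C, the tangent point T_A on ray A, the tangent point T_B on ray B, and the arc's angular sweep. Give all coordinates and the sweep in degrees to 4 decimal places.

bisector direction at 249.7046° = (-0.346860,-0.937917)
center distance |VC| = r/sin(θ/2) = 8.064141/sin(27.2047°) = 17.639227
C = V + |VC|·bis = (10.6305,-45.3553)
T_A = V + ((C−V)·d_A)·d_A = V + 15.6880·d_A = (5.1825,-39.4098)
T_B = V + ((C−V)·d_B)·d_B = V + 15.6880·d_B = (18.6361,-44.3852)
sweep = 180° − θ = 125.5906°

center=(10.6305,-45.3553) T_A=(5.1825,-39.4098) T_B=(18.6361,-44.3852) sweep=125.5906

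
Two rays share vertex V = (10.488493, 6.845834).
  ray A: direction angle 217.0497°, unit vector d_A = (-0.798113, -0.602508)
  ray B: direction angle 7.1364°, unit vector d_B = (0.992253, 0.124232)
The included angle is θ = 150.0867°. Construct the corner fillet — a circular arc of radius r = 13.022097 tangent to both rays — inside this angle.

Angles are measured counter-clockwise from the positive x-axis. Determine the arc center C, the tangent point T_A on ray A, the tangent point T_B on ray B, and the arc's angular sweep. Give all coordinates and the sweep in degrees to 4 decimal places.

bisector direction at 292.0931° = (0.376112,-0.926574)
center distance |VC| = r/sin(θ/2) = 13.022097/sin(75.0434°) = 13.478738
C = V + |VC|·bis = (15.5580,-5.6432)
T_A = V + ((C−V)·d_A)·d_A = V + 3.4787·d_A = (7.7121,4.7499)
T_B = V + ((C−V)·d_B)·d_B = V + 3.4787·d_B = (13.9402,7.2780)
sweep = 180° − θ = 29.9133°

center=(15.5580,-5.6432) T_A=(7.7121,4.7499) T_B=(13.9402,7.2780) sweep=29.9133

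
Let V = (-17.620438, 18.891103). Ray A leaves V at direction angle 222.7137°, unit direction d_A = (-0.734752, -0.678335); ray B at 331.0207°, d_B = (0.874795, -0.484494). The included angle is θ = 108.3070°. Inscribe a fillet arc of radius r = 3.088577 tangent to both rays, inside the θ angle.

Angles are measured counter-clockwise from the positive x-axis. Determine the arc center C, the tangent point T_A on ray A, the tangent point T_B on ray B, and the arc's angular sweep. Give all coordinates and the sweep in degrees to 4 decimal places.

center=(-17.1648,15.1081) T_A=(-19.2599,17.3775) T_B=(-15.6685,17.8100) sweep=71.6930

bisector direction at 276.8672° = (0.119568,-0.992826)
center distance |VC| = r/sin(θ/2) = 3.088577/sin(54.1535°) = 3.810288
C = V + |VC|·bis = (-17.1648,15.1081)
T_A = V + ((C−V)·d_A)·d_A = V + 2.2314·d_A = (-19.2599,17.3775)
T_B = V + ((C−V)·d_B)·d_B = V + 2.2314·d_B = (-15.6685,17.8100)
sweep = 180° − θ = 71.6930°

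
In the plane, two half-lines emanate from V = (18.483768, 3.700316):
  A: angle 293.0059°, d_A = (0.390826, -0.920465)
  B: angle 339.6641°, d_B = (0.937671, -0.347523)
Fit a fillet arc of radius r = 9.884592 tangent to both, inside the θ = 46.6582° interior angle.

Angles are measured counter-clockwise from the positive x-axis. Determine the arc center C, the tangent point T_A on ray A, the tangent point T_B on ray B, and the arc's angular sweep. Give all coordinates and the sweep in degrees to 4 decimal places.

bisector direction at 316.3350° = (0.723389,-0.690441)
center distance |VC| = r/sin(θ/2) = 9.884592/sin(23.3291°) = 24.960339
C = V + |VC|·bis = (36.5398,-13.5333)
T_A = V + ((C−V)·d_A)·d_A = V + 22.9197·d_A = (27.4414,-17.3965)
T_B = V + ((C−V)·d_B)·d_B = V + 22.9197·d_B = (39.9749,-4.2648)
sweep = 180° − θ = 133.3418°

center=(36.5398,-13.5333) T_A=(27.4414,-17.3965) T_B=(39.9749,-4.2648) sweep=133.3418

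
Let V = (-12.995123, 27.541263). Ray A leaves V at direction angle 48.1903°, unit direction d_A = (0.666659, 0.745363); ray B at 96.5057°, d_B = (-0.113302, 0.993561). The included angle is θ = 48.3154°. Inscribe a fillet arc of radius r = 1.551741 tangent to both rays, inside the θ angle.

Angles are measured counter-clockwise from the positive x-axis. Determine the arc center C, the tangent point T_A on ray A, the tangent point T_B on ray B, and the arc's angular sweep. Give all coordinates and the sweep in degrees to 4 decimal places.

bisector direction at 72.3480° = (0.303235,0.952916)
center distance |VC| = r/sin(θ/2) = 1.551741/sin(24.1577°) = 3.791675
C = V + |VC|·bis = (-11.8454,31.1544)
T_A = V + ((C−V)·d_A)·d_A = V + 3.4596·d_A = (-10.6887,30.1199)
T_B = V + ((C−V)·d_B)·d_B = V + 3.4596·d_B = (-13.3871,30.9786)
sweep = 180° − θ = 131.6846°

center=(-11.8454,31.1544) T_A=(-10.6887,30.1199) T_B=(-13.3871,30.9786) sweep=131.6846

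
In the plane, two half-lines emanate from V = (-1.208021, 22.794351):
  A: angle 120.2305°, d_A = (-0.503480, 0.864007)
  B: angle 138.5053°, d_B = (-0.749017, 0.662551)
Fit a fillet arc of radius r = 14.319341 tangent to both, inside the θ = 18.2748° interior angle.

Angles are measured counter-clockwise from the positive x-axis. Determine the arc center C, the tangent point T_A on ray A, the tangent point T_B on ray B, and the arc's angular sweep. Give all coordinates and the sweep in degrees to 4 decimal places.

center=(-58.4031,92.5043) T_A=(-46.0311,99.7138) T_B=(-67.8904,81.7789) sweep=161.7252

bisector direction at 129.3679° = (-0.634297,0.773089)
center distance |VC| = r/sin(θ/2) = 14.319341/sin(9.1374°) = 90.170713
C = V + |VC|·bis = (-58.4031,92.5043)
T_A = V + ((C−V)·d_A)·d_A = V + 89.0265·d_A = (-46.0311,99.7138)
T_B = V + ((C−V)·d_B)·d_B = V + 89.0265·d_B = (-67.8904,81.7789)
sweep = 180° − θ = 161.7252°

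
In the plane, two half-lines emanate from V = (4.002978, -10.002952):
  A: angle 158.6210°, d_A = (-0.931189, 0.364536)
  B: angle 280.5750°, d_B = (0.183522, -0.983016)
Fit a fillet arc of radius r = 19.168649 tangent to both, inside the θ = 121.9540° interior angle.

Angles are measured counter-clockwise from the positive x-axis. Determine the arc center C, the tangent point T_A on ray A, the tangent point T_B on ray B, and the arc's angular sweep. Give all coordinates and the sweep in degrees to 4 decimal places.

center=(-12.8883,-23.9756) T_A=(-5.9006,-6.1260) T_B=(5.9548,-20.4577) sweep=58.0460

bisector direction at 219.5980° = (-0.770535,-0.637397)
center distance |VC| = r/sin(θ/2) = 19.168649/sin(60.9770°) = 21.921432
C = V + |VC|·bis = (-12.8883,-23.9756)
T_A = V + ((C−V)·d_A)·d_A = V + 10.6354·d_A = (-5.9006,-6.1260)
T_B = V + ((C−V)·d_B)·d_B = V + 10.6354·d_B = (5.9548,-20.4577)
sweep = 180° − θ = 58.0460°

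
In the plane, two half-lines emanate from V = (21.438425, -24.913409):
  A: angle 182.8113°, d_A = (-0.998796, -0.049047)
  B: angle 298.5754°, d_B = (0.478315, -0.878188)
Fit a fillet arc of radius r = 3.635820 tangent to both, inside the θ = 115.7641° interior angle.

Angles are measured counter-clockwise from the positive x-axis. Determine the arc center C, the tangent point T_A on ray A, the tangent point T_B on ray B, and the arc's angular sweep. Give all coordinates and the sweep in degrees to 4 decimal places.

center=(19.3372,-28.6568) T_A=(19.1588,-25.0254) T_B=(22.5301,-26.9177) sweep=64.2359

bisector direction at 240.6934° = (-0.489484,-0.872012)
center distance |VC| = r/sin(θ/2) = 3.635820/sin(57.8820°) = 4.292812
C = V + |VC|·bis = (19.3372,-28.6568)
T_A = V + ((C−V)·d_A)·d_A = V + 2.2823·d_A = (19.1588,-25.0254)
T_B = V + ((C−V)·d_B)·d_B = V + 2.2823·d_B = (22.5301,-26.9177)
sweep = 180° − θ = 64.2359°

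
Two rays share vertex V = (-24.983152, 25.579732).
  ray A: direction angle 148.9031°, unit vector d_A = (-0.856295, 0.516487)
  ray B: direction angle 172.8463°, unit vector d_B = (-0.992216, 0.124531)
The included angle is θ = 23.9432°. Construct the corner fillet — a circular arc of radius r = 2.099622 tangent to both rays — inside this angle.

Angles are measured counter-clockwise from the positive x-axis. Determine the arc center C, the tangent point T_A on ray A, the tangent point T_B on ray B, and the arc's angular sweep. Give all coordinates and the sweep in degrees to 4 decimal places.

center=(-34.5467,28.8961) T_A=(-33.4623,30.6940) T_B=(-34.8081,26.8129) sweep=156.0568

bisector direction at 160.8747° = (-0.944804,0.327635)
center distance |VC| = r/sin(θ/2) = 2.099622/sin(11.9716°) = 10.122230
C = V + |VC|·bis = (-34.5467,28.8961)
T_A = V + ((C−V)·d_A)·d_A = V + 9.9021·d_A = (-33.4623,30.6940)
T_B = V + ((C−V)·d_B)·d_B = V + 9.9021·d_B = (-34.8081,26.8129)
sweep = 180° − θ = 156.0568°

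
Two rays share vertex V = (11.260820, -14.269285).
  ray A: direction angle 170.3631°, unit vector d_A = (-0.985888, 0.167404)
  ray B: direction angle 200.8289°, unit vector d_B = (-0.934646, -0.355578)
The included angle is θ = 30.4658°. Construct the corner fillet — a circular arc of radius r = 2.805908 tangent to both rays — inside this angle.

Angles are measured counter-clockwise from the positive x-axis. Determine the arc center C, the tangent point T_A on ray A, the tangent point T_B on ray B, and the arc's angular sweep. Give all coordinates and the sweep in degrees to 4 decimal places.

bisector direction at 185.5960° = (-0.995234,-0.097513)
center distance |VC| = r/sin(θ/2) = 2.805908/sin(15.2329°) = 10.679277
C = V + |VC|·bis = (0.6324,-15.3107)
T_A = V + ((C−V)·d_A)·d_A = V + 10.3041·d_A = (1.1022,-12.5443)
T_B = V + ((C−V)·d_B)·d_B = V + 10.3041·d_B = (1.6302,-17.9332)
sweep = 180° − θ = 149.5342°

center=(0.6324,-15.3107) T_A=(1.1022,-12.5443) T_B=(1.6302,-17.9332) sweep=149.5342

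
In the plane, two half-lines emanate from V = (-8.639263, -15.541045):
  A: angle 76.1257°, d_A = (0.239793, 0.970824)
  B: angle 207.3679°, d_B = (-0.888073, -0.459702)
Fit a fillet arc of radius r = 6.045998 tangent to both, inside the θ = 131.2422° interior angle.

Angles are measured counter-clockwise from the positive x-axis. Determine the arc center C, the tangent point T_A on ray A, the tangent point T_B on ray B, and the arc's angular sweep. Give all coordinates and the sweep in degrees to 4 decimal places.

center=(-13.8519,-11.4313) T_A=(-7.9823,-12.8811) T_B=(-11.0725,-16.8006) sweep=48.7578

bisector direction at 141.7468° = (-0.785282,0.619138)
center distance |VC| = r/sin(θ/2) = 6.045998/sin(65.6211°) = 6.637858
C = V + |VC|·bis = (-13.8519,-11.4313)
T_A = V + ((C−V)·d_A)·d_A = V + 2.7399·d_A = (-7.9823,-12.8811)
T_B = V + ((C−V)·d_B)·d_B = V + 2.7399·d_B = (-11.0725,-16.8006)
sweep = 180° − θ = 48.7578°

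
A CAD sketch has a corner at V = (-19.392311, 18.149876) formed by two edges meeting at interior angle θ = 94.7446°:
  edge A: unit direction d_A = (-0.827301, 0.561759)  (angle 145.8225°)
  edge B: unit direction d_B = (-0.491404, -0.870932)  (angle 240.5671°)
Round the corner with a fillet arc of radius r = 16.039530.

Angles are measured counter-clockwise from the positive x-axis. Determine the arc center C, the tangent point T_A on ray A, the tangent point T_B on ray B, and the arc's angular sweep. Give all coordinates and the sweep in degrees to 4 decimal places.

center=(-40.6165,13.1738) T_A=(-31.6061,26.4434) T_B=(-26.6471,5.2919) sweep=85.2554

bisector direction at 193.1948° = (-0.973600,-0.228263)
center distance |VC| = r/sin(θ/2) = 16.039530/sin(47.3723°) = 21.799659
C = V + |VC|·bis = (-40.6165,13.1738)
T_A = V + ((C−V)·d_A)·d_A = V + 14.7634·d_A = (-31.6061,26.4434)
T_B = V + ((C−V)·d_B)·d_B = V + 14.7634·d_B = (-26.6471,5.2919)
sweep = 180° − θ = 85.2554°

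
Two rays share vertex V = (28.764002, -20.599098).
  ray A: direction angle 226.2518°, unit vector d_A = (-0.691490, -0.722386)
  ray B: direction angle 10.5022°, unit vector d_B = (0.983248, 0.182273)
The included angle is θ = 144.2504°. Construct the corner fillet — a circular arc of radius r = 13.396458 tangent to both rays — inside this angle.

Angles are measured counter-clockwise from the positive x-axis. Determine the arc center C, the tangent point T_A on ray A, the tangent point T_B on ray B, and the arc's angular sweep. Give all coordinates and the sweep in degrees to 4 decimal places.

center=(35.4539,-32.9836) T_A=(25.7765,-23.7201) T_B=(33.0121,-19.8116) sweep=35.7496

bisector direction at 298.3770° = (0.475271,-0.879839)
center distance |VC| = r/sin(θ/2) = 13.396458/sin(72.1252°) = 14.075909
C = V + |VC|·bis = (35.4539,-32.9836)
T_A = V + ((C−V)·d_A)·d_A = V + 4.3204·d_A = (25.7765,-23.7201)
T_B = V + ((C−V)·d_B)·d_B = V + 4.3204·d_B = (33.0121,-19.8116)
sweep = 180° − θ = 35.7496°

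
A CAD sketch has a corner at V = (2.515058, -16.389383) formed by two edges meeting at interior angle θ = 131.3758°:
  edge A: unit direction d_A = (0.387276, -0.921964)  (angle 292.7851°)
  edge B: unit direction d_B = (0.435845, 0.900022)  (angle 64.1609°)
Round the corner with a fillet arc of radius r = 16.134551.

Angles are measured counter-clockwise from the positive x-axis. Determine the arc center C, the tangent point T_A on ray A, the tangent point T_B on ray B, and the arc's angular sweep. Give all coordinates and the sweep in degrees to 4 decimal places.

center=(20.2134,-16.8612) T_A=(5.3380,-23.1097) T_B=(5.6920,-9.8290) sweep=48.6242

bisector direction at 358.4730° = (0.999645,-0.026648)
center distance |VC| = r/sin(θ/2) = 16.134551/sin(65.6879°) = 17.704665
C = V + |VC|·bis = (20.2134,-16.8612)
T_A = V + ((C−V)·d_A)·d_A = V + 7.2891·d_A = (5.3380,-23.1097)
T_B = V + ((C−V)·d_B)·d_B = V + 7.2891·d_B = (5.6920,-9.8290)
sweep = 180° − θ = 48.6242°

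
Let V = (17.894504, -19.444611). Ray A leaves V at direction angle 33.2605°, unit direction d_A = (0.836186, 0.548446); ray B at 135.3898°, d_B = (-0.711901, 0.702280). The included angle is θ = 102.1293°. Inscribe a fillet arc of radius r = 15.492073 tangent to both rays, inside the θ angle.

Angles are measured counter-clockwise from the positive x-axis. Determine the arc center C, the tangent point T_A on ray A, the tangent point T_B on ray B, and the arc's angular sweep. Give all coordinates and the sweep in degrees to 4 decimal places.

center=(19.8639,0.3742) T_A=(28.3605,-12.5801) T_B=(8.9841,-10.6547) sweep=77.8707

bisector direction at 84.3252° = (0.098883,0.995099)
center distance |VC| = r/sin(θ/2) = 15.492073/sin(51.0647°) = 19.916388
C = V + |VC|·bis = (19.8639,0.3742)
T_A = V + ((C−V)·d_A)·d_A = V + 12.5163·d_A = (28.3605,-12.5801)
T_B = V + ((C−V)·d_B)·d_B = V + 12.5163·d_B = (8.9841,-10.6547)
sweep = 180° − θ = 77.8707°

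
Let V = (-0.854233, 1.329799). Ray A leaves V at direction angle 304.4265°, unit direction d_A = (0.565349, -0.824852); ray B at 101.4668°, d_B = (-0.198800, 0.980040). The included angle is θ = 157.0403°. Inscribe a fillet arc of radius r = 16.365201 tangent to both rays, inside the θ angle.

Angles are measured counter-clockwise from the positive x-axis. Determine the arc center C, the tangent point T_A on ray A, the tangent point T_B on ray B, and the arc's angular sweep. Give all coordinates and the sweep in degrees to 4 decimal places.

center=(14.5236,7.8404) T_A=(1.0247,-1.4116) T_B=(-1.5150,4.5870) sweep=22.9597

bisector direction at 22.9466° = (0.920868,0.389874)
center distance |VC| = r/sin(θ/2) = 16.365201/sin(78.5202°) = 16.699274
C = V + |VC|·bis = (14.5236,7.8404)
T_A = V + ((C−V)·d_A)·d_A = V + 3.3235·d_A = (1.0247,-1.4116)
T_B = V + ((C−V)·d_B)·d_B = V + 3.3235·d_B = (-1.5150,4.5870)
sweep = 180° − θ = 22.9597°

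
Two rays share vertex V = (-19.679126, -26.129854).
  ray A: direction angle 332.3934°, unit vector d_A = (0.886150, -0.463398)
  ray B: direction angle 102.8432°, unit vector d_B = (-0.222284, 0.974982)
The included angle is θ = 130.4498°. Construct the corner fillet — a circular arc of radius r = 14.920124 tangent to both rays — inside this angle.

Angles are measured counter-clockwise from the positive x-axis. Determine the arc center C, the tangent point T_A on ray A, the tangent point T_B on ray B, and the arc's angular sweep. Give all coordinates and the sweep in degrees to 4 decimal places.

bisector direction at 37.6183° = (0.792095,0.610398)
center distance |VC| = r/sin(θ/2) = 14.920124/sin(65.2249°) = 16.432584
C = V + |VC|·bis = (-6.6630,-16.0994)
T_A = V + ((C−V)·d_A)·d_A = V + 6.8862·d_A = (-13.5769,-29.3209)
T_B = V + ((C−V)·d_B)·d_B = V + 6.8862·d_B = (-21.2098,-19.4159)
sweep = 180° − θ = 49.5502°

center=(-6.6630,-16.0994) T_A=(-13.5769,-29.3209) T_B=(-21.2098,-19.4159) sweep=49.5502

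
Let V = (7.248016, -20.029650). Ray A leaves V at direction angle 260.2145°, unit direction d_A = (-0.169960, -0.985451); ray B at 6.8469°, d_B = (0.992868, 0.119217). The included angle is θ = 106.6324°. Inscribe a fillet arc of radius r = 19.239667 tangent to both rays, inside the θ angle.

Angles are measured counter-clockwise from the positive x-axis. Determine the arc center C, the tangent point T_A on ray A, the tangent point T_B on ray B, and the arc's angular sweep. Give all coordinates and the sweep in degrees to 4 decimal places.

center=(23.7718,-37.4234) T_A=(4.8121,-34.1535) T_B=(21.4781,-18.3210) sweep=73.3676

bisector direction at 313.5307° = (0.688743,-0.725005)
center distance |VC| = r/sin(θ/2) = 19.239667/sin(53.3162°) = 23.991267
C = V + |VC|·bis = (23.7718,-37.4234)
T_A = V + ((C−V)·d_A)·d_A = V + 14.3323·d_A = (4.8121,-34.1535)
T_B = V + ((C−V)·d_B)·d_B = V + 14.3323·d_B = (21.4781,-18.3210)
sweep = 180° − θ = 73.3676°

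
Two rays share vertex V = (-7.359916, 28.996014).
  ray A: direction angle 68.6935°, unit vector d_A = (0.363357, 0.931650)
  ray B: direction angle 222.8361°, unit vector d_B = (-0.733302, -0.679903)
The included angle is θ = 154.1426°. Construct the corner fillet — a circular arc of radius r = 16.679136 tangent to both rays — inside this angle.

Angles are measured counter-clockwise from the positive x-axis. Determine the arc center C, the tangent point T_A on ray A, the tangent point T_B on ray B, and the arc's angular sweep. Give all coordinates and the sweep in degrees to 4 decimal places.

bisector direction at 145.7648° = (-0.826735,0.562591)
center distance |VC| = r/sin(θ/2) = 16.679136/sin(77.0713°) = 17.112963
C = V + |VC|·bis = (-21.5078,38.6236)
T_A = V + ((C−V)·d_A)·d_A = V + 3.8288·d_A = (-5.9687,32.5631)
T_B = V + ((C−V)·d_B)·d_B = V + 3.8288·d_B = (-10.1676,26.3928)
sweep = 180° − θ = 25.8574°

center=(-21.5078,38.6236) T_A=(-5.9687,32.5631) T_B=(-10.1676,26.3928) sweep=25.8574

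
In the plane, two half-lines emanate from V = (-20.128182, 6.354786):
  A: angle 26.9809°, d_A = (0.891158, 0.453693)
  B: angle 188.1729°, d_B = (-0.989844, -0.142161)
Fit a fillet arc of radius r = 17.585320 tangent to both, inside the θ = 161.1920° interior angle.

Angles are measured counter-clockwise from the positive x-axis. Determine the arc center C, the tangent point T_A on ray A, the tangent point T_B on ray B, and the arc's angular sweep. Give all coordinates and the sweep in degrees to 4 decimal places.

bisector direction at 107.5769° = (-0.301986,0.953312)
center distance |VC| = r/sin(θ/2) = 17.585320/sin(80.5960°) = 17.824873
C = V + |VC|·bis = (-25.5110,23.3475)
T_A = V + ((C−V)·d_A)·d_A = V + 2.9125·d_A = (-17.5327,7.6762)
T_B = V + ((C−V)·d_B)·d_B = V + 2.9125·d_B = (-23.0111,5.9407)
sweep = 180° − θ = 18.8080°

center=(-25.5110,23.3475) T_A=(-17.5327,7.6762) T_B=(-23.0111,5.9407) sweep=18.8080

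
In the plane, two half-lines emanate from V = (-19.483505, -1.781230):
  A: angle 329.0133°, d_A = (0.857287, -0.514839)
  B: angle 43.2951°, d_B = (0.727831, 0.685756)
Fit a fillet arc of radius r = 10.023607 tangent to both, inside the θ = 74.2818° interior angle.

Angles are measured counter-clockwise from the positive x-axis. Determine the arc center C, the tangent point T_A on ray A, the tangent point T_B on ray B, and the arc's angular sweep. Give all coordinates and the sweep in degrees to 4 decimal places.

bisector direction at 6.1542° = (0.994237,0.107205)
center distance |VC| = r/sin(θ/2) = 10.023607/sin(37.1409°) = 16.601500
C = V + |VC|·bis = (-2.9777,-0.0015)
T_A = V + ((C−V)·d_A)·d_A = V + 13.2339·d_A = (-8.1382,-8.5946)
T_B = V + ((C−V)·d_B)·d_B = V + 13.2339·d_B = (-9.8514,7.2940)
sweep = 180° − θ = 105.7182°

center=(-2.9777,-0.0015) T_A=(-8.1382,-8.5946) T_B=(-9.8514,7.2940) sweep=105.7182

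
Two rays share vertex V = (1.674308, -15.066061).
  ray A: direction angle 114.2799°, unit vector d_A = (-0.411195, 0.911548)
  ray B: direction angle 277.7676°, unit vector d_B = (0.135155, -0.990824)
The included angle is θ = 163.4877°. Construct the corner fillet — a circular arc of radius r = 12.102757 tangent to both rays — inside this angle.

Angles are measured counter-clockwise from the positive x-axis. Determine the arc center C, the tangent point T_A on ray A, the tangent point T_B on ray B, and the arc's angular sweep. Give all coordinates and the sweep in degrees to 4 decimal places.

center=(-10.0800,-18.4418) T_A=(0.9522,-13.4653) T_B=(1.9117,-16.8061) sweep=16.5123

bisector direction at 196.0237° = (-0.961147,-0.276036)
center distance |VC| = r/sin(θ/2) = 12.102757/sin(81.7438°) = 12.229504
C = V + |VC|·bis = (-10.0800,-18.4418)
T_A = V + ((C−V)·d_A)·d_A = V + 1.7561·d_A = (0.9522,-13.4653)
T_B = V + ((C−V)·d_B)·d_B = V + 1.7561·d_B = (1.9117,-16.8061)
sweep = 180° − θ = 16.5123°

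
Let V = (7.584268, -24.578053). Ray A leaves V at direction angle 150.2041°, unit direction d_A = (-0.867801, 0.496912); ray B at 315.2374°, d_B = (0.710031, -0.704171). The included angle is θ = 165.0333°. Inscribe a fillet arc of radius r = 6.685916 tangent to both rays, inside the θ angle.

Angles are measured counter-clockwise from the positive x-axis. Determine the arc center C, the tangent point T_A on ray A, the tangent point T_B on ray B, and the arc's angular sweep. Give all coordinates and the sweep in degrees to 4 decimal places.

bisector direction at 232.7208° = (-0.605700,-0.795693)
center distance |VC| = r/sin(θ/2) = 6.685916/sin(82.5166°) = 6.743351
C = V + |VC|·bis = (3.4998,-29.9437)
T_A = V + ((C−V)·d_A)·d_A = V + 0.8782·d_A = (6.8221,-24.1416)
T_B = V + ((C−V)·d_B)·d_B = V + 0.8782·d_B = (8.2078,-25.1965)
sweep = 180° − θ = 14.9667°

center=(3.4998,-29.9437) T_A=(6.8221,-24.1416) T_B=(8.2078,-25.1965) sweep=14.9667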